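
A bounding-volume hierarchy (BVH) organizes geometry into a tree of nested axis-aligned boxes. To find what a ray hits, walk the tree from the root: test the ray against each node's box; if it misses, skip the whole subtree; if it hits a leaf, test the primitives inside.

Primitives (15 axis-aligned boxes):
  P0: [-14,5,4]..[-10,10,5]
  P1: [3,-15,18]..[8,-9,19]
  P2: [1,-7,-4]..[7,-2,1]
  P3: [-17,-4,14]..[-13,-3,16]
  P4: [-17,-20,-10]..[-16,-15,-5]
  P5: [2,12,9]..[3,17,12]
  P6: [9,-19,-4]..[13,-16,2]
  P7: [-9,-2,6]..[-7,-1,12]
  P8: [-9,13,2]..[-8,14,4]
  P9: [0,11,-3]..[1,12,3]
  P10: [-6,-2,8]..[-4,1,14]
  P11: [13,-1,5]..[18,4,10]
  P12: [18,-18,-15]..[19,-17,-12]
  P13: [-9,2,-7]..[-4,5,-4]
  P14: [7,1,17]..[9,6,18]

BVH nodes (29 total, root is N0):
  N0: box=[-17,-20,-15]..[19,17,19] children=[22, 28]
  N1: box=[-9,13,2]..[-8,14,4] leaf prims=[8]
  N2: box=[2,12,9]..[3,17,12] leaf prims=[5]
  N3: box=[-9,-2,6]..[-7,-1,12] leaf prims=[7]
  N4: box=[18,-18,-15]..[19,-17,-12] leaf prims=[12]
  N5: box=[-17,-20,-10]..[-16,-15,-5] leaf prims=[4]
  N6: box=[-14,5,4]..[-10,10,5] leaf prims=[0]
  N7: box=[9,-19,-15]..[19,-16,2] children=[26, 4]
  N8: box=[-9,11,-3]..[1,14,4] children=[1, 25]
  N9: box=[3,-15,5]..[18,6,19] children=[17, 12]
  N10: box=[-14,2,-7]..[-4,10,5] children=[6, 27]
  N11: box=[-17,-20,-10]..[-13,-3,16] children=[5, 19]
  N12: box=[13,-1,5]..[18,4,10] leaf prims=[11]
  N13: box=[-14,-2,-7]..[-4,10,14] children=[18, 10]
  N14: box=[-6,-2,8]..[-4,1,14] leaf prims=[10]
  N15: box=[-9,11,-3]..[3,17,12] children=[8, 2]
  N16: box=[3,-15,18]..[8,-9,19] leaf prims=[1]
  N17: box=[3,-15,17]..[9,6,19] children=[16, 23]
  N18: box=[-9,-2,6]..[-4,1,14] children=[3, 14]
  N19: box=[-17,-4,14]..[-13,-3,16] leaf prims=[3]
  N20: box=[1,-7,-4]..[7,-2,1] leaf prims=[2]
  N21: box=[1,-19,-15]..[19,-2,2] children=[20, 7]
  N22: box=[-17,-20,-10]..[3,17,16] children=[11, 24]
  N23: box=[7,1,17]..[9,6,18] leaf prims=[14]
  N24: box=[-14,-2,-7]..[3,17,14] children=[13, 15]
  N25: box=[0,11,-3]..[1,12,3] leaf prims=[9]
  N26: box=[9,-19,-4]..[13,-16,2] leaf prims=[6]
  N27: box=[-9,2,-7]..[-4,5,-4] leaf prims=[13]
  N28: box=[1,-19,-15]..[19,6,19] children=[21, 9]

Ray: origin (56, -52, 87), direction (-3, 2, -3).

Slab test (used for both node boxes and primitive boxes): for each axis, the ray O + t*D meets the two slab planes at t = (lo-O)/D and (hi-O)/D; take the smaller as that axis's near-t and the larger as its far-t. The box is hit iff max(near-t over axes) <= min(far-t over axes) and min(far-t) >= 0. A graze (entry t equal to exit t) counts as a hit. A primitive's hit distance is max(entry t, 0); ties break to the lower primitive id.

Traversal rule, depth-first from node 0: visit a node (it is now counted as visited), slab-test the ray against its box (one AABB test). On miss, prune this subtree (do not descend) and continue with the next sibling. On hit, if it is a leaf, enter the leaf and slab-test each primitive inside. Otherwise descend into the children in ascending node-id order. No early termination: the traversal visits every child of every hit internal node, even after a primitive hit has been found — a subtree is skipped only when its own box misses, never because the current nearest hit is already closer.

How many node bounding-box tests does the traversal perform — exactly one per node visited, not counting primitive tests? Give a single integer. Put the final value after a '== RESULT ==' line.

Trace the traversal:
N0 x:[37/3,73/3] y:[16,69/2] z:[68/3,34] -> hit [68/3,73/3], descend [22, 28]
  N22 x:[53/3,73/3] y:[16,69/2] z:[71/3,97/3] -> hit [71/3,73/3], descend [11, 24]
    N11 x:[23,73/3] y:[16,49/2] z:[71/3,97/3] -> hit [71/3,73/3], descend [5, 19]
      N5 x:[24,73/3] y:[16,37/2] z:[92/3,97/3] -> miss, prune
      N19 x:[23,73/3] y:[24,49/2] z:[71/3,73/3] -> hit [24,73/3] leaf, test {P3@t=24}
    N24 x:[53/3,70/3] y:[25,69/2] z:[73/3,94/3] -> miss, prune
  N28 x:[37/3,55/3] y:[33/2,29] z:[68/3,34] -> miss, prune

7 AABB tests over nodes [0, 22, 11, 5, 19, 24, 28]; 1 leaf entered; closest P3.

== RESULT ==
7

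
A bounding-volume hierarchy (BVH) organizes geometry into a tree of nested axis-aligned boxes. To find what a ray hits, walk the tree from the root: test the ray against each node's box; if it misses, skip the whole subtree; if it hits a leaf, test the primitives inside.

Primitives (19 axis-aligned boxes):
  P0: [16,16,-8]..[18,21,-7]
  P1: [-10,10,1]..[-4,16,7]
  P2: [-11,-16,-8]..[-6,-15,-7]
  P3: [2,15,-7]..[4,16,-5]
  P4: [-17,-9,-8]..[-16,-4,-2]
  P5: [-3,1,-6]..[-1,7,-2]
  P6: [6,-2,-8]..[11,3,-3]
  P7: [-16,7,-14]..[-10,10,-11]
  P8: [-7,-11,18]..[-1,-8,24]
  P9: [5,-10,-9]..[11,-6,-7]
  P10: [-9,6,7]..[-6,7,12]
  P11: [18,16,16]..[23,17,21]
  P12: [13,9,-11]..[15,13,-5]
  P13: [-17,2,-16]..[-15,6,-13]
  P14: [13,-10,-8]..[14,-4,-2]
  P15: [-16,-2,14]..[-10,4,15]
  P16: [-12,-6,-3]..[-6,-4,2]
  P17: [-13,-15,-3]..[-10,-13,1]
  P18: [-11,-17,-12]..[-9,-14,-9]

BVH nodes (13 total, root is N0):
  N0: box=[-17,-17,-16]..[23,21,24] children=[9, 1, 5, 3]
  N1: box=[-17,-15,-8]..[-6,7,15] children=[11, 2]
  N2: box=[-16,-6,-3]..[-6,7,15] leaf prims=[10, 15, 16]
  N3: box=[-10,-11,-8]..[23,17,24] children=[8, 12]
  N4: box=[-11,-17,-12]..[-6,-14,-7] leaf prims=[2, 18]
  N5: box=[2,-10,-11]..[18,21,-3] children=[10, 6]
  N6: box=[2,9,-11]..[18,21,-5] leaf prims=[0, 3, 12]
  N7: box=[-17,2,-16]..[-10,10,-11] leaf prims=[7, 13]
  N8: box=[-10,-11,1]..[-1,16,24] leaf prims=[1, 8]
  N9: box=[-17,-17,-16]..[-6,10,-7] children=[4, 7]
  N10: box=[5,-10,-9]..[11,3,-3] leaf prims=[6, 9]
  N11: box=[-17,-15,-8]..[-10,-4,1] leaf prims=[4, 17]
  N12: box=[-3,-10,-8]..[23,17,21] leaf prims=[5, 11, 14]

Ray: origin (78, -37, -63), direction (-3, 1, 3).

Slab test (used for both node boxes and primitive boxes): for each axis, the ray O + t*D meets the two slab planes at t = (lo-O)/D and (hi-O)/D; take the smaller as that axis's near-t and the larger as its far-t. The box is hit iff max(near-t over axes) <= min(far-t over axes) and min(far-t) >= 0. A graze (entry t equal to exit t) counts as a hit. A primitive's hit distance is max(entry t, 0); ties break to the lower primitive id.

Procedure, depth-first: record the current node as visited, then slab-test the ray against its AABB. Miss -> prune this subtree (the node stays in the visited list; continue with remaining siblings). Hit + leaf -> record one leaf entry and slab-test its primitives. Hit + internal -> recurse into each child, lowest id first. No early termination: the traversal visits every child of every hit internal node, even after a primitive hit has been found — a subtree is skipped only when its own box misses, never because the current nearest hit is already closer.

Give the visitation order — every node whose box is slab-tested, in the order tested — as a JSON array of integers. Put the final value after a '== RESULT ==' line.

Walk:
N0 x:[55/3,95/3] y:[20,58] z:[47/3,29] -> hit [20,29], descend [1, 3, 5, 9]
  N1 x:[28,95/3] y:[22,44] z:[55/3,26] -> miss, prune
  N3 x:[55/3,88/3] y:[26,54] z:[55/3,29] -> hit [26,29], descend [8, 12]
    N8 x:[79/3,88/3] y:[26,53] z:[64/3,29] -> hit [79/3,29] leaf, test {P1(miss), P8@t=27}
    N12 x:[55/3,27] y:[27,54] z:[55/3,28] -> hit [27,27] leaf, test {P5(miss), P11(miss), P14(miss)}
  N5 x:[20,76/3] y:[27,58] z:[52/3,20] -> miss, prune
  N9 x:[28,95/3] y:[20,47] z:[47/3,56/3] -> miss, prune

7 AABB tests over nodes [0, 1, 3, 8, 12, 5, 9]; 2 leaves entered; closest P8.

== RESULT ==
[0, 1, 3, 8, 12, 5, 9]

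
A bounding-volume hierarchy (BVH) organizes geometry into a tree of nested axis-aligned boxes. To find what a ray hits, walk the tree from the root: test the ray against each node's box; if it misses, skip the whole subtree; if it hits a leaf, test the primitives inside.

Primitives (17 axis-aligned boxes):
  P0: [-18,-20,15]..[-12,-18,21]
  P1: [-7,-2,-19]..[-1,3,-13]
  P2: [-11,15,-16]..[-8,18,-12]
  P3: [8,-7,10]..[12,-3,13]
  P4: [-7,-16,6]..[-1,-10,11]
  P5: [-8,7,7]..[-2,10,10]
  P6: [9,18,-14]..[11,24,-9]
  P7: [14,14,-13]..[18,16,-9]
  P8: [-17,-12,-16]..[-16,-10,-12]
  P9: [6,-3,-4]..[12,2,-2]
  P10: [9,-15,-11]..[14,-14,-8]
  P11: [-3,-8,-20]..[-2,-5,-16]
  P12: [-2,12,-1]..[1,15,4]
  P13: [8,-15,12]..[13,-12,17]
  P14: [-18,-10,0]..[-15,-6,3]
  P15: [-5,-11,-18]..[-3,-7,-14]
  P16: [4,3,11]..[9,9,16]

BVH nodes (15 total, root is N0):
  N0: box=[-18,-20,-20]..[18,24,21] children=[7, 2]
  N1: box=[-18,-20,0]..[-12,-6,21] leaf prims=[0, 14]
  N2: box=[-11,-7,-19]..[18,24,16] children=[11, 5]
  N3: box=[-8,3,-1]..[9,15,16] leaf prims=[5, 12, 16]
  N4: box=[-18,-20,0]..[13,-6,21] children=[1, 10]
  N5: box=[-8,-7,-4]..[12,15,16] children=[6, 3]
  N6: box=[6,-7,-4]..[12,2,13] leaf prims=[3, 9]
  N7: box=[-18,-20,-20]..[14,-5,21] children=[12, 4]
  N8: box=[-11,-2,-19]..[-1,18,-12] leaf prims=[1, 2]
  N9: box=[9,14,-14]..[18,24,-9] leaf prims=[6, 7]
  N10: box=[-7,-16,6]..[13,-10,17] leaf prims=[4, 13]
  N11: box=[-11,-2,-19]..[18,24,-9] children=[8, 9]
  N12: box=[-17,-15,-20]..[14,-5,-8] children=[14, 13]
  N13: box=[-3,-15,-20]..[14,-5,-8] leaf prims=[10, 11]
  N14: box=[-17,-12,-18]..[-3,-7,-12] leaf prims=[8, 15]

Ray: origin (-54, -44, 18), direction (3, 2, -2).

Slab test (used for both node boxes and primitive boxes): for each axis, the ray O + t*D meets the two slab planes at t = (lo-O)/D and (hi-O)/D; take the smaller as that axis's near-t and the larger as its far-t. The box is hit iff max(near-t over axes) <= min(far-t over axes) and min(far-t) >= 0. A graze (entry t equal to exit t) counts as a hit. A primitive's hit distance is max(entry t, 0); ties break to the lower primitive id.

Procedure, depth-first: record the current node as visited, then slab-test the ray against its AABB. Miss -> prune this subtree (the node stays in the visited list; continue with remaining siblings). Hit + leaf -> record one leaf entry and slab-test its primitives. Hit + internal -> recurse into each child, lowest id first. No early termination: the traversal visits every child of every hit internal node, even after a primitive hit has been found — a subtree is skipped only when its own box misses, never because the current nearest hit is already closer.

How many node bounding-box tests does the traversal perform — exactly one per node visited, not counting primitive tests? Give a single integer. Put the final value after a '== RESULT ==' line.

Trace the traversal:
N0 x:[12,24] y:[12,34] z:[-3/2,19] -> hit [12,19], descend [2, 7]
  N2 x:[43/3,24] y:[37/2,34] z:[1,37/2] -> hit [37/2,37/2], descend [5, 11]
    N5 x:[46/3,22] y:[37/2,59/2] z:[1,11] -> miss, prune
    N11 x:[43/3,24] y:[21,34] z:[27/2,37/2] -> miss, prune
  N7 x:[12,68/3] y:[12,39/2] z:[-3/2,19] -> hit [12,19], descend [4, 12]
    N4 x:[12,67/3] y:[12,19] z:[-3/2,9] -> miss, prune
    N12 x:[37/3,68/3] y:[29/2,39/2] z:[13,19] -> hit [29/2,19], descend [13, 14]
      N13 x:[17,68/3] y:[29/2,39/2] z:[13,19] -> hit [17,19] leaf, test {P10(miss), P11(miss)}
      N14 x:[37/3,17] y:[16,37/2] z:[15,18] -> hit [16,17] leaf, test {P8(miss), P15@t=33/2}

order=[0, 2, 5, 11, 7, 4, 12, 13, 14]  |boxes|=9  |leaves|=2  hit=P15

== RESULT ==
9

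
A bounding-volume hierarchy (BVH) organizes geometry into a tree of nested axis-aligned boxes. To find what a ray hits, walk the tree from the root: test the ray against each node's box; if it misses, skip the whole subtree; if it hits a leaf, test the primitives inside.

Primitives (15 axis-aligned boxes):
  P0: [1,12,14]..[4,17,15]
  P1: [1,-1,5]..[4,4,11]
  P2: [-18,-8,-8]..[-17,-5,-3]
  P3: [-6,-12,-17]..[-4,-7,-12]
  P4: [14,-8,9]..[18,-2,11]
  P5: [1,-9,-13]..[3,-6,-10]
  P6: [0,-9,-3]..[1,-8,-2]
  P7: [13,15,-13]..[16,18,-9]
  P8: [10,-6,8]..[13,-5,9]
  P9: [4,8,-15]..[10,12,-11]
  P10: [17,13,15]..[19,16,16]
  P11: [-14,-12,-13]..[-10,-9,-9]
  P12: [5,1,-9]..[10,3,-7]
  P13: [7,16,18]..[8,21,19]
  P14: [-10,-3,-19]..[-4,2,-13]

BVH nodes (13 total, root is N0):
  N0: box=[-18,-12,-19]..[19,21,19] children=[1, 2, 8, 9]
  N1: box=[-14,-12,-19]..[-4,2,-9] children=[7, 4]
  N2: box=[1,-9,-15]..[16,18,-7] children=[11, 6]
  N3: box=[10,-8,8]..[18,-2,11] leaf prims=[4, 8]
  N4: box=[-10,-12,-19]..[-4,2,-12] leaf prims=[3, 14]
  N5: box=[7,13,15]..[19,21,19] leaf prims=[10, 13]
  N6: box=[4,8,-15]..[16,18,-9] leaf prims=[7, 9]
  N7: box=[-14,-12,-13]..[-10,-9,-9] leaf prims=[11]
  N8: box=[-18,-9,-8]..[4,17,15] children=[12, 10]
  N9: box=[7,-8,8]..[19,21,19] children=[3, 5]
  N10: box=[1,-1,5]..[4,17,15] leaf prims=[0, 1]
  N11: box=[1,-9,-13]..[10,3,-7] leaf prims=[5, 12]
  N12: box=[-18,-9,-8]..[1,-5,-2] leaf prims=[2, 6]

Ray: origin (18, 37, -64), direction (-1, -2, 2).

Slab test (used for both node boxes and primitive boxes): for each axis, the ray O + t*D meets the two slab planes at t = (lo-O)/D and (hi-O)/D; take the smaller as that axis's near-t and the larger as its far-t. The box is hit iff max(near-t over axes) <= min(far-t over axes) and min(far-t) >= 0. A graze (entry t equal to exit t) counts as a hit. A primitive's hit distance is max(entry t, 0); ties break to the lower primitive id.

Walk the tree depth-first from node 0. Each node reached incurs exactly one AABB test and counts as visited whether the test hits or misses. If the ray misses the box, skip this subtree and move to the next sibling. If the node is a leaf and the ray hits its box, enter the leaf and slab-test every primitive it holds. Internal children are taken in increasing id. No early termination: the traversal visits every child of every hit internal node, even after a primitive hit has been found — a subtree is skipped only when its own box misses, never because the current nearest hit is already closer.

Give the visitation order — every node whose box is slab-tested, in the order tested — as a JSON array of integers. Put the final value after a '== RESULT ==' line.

Walk:
N0 x:[-1,36] y:[8,49/2] z:[45/2,83/2] -> hit [45/2,49/2], descend [1, 2, 8, 9]
  N1 x:[22,32] y:[35/2,49/2] z:[45/2,55/2] -> hit [45/2,49/2], descend [4, 7]
    N4 x:[22,28] y:[35/2,49/2] z:[45/2,26] -> hit [45/2,49/2] leaf, test {P3@t=47/2, P14(miss)}
    N7 x:[28,32] y:[23,49/2] z:[51/2,55/2] -> miss, prune
  N2 x:[2,17] y:[19/2,23] z:[49/2,57/2] -> miss, prune
  N8 x:[14,36] y:[10,23] z:[28,79/2] -> miss, prune
  N9 x:[-1,11] y:[8,45/2] z:[36,83/2] -> miss, prune

7 AABB tests over nodes [0, 1, 4, 7, 2, 8, 9]; 1 leaf entered; closest P3.

== RESULT ==
[0, 1, 4, 7, 2, 8, 9]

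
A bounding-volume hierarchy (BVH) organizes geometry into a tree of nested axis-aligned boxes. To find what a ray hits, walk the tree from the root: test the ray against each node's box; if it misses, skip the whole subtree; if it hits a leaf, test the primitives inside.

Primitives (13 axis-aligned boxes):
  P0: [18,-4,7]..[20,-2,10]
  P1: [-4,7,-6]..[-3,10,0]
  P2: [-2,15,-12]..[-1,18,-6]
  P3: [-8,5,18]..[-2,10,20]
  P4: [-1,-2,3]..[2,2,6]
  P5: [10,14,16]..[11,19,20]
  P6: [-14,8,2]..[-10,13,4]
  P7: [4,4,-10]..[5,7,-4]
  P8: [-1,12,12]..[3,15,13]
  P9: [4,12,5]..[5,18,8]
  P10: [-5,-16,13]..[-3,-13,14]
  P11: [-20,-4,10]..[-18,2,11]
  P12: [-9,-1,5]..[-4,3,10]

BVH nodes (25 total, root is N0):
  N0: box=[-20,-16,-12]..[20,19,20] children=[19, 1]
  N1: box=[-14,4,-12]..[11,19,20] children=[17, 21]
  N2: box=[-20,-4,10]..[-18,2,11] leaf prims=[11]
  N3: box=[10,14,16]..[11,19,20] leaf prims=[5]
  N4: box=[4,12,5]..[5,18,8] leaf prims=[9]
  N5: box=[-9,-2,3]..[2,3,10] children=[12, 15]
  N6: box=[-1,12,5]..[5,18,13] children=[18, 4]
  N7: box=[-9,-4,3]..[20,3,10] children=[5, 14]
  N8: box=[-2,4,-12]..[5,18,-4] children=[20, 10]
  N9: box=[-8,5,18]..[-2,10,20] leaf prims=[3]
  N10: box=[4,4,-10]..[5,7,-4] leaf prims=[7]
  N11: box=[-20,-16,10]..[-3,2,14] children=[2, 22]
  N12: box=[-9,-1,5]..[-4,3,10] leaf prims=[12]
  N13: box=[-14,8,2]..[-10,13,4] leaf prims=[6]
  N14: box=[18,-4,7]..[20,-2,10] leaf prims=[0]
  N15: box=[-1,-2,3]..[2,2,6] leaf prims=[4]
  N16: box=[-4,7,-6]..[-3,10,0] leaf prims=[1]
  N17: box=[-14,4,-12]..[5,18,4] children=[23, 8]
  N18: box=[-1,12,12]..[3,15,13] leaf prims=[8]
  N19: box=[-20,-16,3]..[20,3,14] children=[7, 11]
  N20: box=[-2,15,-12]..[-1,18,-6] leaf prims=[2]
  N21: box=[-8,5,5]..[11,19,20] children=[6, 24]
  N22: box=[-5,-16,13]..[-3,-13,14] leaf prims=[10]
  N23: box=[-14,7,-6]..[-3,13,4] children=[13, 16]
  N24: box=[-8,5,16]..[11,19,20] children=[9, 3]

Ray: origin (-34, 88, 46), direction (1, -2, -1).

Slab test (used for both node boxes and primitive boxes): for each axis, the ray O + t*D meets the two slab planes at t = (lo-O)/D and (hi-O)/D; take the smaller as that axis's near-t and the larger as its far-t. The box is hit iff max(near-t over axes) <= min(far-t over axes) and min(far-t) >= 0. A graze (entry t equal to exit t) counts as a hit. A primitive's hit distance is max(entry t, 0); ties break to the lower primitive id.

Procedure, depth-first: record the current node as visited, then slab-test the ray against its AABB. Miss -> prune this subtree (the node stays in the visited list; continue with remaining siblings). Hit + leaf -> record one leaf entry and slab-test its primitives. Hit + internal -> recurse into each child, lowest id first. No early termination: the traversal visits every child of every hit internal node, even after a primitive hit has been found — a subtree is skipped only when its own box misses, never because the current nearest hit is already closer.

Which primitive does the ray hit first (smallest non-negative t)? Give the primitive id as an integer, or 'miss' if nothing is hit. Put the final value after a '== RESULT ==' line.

Walk:
N0 x:[14,54] y:[69/2,52] z:[26,58] -> hit [69/2,52], descend [1, 19]
  N1 x:[20,45] y:[69/2,42] z:[26,58] -> hit [69/2,42], descend [17, 21]
    N17 x:[20,39] y:[35,42] z:[42,58] -> miss, prune
    N21 x:[26,45] y:[69/2,83/2] z:[26,41] -> hit [69/2,41], descend [6, 24]
      N6 x:[33,39] y:[35,38] z:[33,41] -> hit [35,38], descend [4, 18]
        N4 x:[38,39] y:[35,38] z:[38,41] -> hit [38,38] leaf, test {P9@t=38}
        N18 x:[33,37] y:[73/2,38] z:[33,34] -> miss, prune
      N24 x:[26,45] y:[69/2,83/2] z:[26,30] -> miss, prune
  N19 x:[14,54] y:[85/2,52] z:[32,43] -> hit [85/2,43], descend [7, 11]
    N7 x:[25,54] y:[85/2,46] z:[36,43] -> hit [85/2,43], descend [5, 14]
      N5 x:[25,36] y:[85/2,45] z:[36,43] -> miss, prune
      N14 x:[52,54] y:[45,46] z:[36,39] -> miss, prune
    N11 x:[14,31] y:[43,52] z:[32,36] -> miss, prune

13 AABB tests over nodes [0, 1, 17, 21, 6, 4, 18, 24, 19, 7, 5, 14, 11]; 1 leaf entered; closest P9.

== RESULT ==
9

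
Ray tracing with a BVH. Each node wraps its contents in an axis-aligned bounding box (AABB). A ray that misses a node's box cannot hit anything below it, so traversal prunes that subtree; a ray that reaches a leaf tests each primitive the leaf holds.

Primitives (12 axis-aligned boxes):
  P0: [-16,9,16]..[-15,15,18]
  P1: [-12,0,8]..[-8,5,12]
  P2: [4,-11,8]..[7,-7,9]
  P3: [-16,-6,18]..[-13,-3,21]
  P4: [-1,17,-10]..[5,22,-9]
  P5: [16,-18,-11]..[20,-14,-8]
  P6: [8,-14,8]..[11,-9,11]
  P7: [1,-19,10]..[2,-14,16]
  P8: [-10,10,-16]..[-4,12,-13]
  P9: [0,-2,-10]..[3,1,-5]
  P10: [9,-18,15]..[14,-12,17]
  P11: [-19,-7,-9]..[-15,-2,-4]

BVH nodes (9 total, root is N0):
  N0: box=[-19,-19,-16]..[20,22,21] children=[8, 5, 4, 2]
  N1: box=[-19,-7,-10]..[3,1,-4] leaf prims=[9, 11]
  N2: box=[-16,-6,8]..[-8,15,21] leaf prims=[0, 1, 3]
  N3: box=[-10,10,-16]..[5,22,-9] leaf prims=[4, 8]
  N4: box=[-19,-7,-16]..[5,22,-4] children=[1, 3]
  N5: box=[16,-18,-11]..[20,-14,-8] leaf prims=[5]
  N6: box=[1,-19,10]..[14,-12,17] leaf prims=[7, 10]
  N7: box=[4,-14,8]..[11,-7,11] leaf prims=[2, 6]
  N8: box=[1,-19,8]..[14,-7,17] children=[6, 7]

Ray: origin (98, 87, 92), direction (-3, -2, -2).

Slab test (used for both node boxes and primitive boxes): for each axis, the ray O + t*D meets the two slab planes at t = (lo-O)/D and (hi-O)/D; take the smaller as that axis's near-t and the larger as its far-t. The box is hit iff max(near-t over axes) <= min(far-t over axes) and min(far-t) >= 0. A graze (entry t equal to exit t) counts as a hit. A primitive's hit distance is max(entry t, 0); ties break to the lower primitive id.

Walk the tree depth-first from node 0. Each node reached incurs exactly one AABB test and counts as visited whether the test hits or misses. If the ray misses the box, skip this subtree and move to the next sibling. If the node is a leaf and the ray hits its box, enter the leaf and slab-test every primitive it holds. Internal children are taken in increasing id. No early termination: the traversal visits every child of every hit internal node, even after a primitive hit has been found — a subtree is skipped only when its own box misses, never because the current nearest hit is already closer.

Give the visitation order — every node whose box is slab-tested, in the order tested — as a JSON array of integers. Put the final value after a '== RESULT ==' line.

Walk:
N0 x:[26,39] y:[65/2,53] z:[71/2,54] -> hit [71/2,39], descend [2, 4, 5, 8]
  N2 x:[106/3,38] y:[36,93/2] z:[71/2,42] -> hit [36,38] leaf, test {P0@t=113/3, P1(miss), P3(miss)}
  N4 x:[31,39] y:[65/2,47] z:[48,54] -> miss, prune
  N5 x:[26,82/3] y:[101/2,105/2] z:[50,103/2] -> miss, prune
  N8 x:[28,97/3] y:[47,53] z:[75/2,42] -> miss, prune

5 AABB tests over nodes [0, 2, 4, 5, 8]; 1 leaf entered; closest P0.

== RESULT ==
[0, 2, 4, 5, 8]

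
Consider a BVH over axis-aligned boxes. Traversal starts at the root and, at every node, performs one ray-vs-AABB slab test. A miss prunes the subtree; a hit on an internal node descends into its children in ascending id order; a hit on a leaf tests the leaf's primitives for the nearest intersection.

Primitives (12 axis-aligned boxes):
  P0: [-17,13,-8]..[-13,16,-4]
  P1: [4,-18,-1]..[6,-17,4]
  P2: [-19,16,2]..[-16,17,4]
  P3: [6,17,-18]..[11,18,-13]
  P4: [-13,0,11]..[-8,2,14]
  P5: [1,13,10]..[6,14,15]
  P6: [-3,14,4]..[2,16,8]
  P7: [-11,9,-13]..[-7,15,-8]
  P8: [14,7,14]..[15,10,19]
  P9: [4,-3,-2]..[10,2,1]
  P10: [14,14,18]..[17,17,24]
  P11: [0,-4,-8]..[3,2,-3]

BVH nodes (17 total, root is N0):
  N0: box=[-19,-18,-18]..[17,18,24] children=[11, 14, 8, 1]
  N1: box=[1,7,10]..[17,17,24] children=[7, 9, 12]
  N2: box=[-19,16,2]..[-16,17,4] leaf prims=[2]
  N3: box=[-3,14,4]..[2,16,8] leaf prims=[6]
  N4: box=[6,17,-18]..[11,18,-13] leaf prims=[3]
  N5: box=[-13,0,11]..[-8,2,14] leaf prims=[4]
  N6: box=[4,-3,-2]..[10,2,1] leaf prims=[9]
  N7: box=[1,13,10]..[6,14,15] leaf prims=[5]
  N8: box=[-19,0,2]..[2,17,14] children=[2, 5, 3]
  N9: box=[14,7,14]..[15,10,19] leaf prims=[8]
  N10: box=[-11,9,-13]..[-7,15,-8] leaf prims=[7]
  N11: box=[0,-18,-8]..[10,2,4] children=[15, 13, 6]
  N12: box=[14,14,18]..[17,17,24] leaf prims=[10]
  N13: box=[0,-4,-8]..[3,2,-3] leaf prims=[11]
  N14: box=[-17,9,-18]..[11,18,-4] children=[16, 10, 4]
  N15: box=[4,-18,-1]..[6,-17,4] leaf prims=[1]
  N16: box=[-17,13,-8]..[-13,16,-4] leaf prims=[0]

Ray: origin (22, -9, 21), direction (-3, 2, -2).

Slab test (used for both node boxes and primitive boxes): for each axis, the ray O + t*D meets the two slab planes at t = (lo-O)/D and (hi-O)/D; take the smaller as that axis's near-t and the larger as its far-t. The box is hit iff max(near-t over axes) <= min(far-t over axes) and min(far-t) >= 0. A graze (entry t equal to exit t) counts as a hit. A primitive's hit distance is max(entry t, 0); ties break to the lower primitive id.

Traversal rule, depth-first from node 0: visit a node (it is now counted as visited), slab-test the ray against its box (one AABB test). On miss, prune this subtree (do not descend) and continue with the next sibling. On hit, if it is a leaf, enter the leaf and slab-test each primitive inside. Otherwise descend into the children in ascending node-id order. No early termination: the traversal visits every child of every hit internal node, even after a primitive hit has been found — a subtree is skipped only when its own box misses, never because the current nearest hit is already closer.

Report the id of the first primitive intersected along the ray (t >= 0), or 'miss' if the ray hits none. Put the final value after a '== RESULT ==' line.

Traverse from the root:
N0 x:[5/3,41/3] y:[-9/2,27/2] z:[-3/2,39/2] -> hit [5/3,27/2], descend [1, 8, 11, 14]
  N1 x:[5/3,7] y:[8,13] z:[-3/2,11/2] -> miss, prune
  N8 x:[20/3,41/3] y:[9/2,13] z:[7/2,19/2] -> hit [20/3,19/2], descend [2, 3, 5]
    N2 x:[38/3,41/3] y:[25/2,13] z:[17/2,19/2] -> miss, prune
    N3 x:[20/3,25/3] y:[23/2,25/2] z:[13/2,17/2] -> miss, prune
    N5 x:[10,35/3] y:[9/2,11/2] z:[7/2,5] -> miss, prune
  N11 x:[4,22/3] y:[-9/2,11/2] z:[17/2,29/2] -> miss, prune
  N14 x:[11/3,13] y:[9,27/2] z:[25/2,39/2] -> hit [25/2,13], descend [4, 10, 16]
    N4 x:[11/3,16/3] y:[13,27/2] z:[17,39/2] -> miss, prune
    N10 x:[29/3,11] y:[9,12] z:[29/2,17] -> miss, prune
    N16 x:[35/3,13] y:[11,25/2] z:[25/2,29/2] -> hit [25/2,25/2] leaf, test {P0@t=25/2}

order=[0, 1, 8, 2, 3, 5, 11, 14, 4, 10, 16]  |boxes|=11  |leaves|=1  hit=P0

== RESULT ==
0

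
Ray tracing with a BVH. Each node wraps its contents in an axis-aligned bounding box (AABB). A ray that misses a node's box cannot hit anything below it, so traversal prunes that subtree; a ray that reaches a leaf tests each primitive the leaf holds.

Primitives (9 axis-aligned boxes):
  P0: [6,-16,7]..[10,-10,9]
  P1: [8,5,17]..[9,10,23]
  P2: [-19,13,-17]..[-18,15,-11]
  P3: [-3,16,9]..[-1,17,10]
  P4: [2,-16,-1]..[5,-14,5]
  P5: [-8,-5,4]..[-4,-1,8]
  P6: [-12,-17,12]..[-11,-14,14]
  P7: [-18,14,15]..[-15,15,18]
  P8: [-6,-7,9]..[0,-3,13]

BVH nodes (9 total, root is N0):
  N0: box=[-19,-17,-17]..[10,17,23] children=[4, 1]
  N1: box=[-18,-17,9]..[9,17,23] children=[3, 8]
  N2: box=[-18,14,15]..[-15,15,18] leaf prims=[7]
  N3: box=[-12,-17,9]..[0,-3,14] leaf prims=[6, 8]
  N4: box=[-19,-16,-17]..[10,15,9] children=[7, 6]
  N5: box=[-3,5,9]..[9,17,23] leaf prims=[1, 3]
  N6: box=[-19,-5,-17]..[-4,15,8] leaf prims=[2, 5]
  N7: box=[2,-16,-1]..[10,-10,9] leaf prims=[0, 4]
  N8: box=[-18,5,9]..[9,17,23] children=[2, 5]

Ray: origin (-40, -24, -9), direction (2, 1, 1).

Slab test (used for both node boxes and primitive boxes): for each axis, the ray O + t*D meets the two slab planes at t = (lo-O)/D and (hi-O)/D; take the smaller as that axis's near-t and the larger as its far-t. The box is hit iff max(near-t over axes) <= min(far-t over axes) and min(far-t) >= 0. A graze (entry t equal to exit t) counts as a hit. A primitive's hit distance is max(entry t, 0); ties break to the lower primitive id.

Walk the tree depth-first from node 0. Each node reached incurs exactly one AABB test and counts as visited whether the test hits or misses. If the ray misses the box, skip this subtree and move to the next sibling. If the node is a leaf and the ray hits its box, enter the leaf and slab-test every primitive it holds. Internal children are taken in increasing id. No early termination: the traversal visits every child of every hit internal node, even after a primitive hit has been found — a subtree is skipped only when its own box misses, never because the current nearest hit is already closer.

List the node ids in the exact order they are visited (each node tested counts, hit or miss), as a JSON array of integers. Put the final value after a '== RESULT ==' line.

Trace the traversal:
N0 x:[21/2,25] y:[7,41] z:[-8,32] -> hit [21/2,25], descend [1, 4]
  N1 x:[11,49/2] y:[7,41] z:[18,32] -> hit [18,49/2], descend [3, 8]
    N3 x:[14,20] y:[7,21] z:[18,23] -> hit [18,20] leaf, test {P6(miss), P8@t=18}
    N8 x:[11,49/2] y:[29,41] z:[18,32] -> miss, prune
  N4 x:[21/2,25] y:[8,39] z:[-8,18] -> hit [21/2,18], descend [6, 7]
    N6 x:[21/2,18] y:[19,39] z:[-8,17] -> miss, prune
    N7 x:[21,25] y:[8,14] z:[8,18] -> miss, prune

Visited [0, 1, 3, 8, 4, 6, 7]. Tests: 7 box, 1 leaf. Nearest: P8.

== RESULT ==
[0, 1, 3, 8, 4, 6, 7]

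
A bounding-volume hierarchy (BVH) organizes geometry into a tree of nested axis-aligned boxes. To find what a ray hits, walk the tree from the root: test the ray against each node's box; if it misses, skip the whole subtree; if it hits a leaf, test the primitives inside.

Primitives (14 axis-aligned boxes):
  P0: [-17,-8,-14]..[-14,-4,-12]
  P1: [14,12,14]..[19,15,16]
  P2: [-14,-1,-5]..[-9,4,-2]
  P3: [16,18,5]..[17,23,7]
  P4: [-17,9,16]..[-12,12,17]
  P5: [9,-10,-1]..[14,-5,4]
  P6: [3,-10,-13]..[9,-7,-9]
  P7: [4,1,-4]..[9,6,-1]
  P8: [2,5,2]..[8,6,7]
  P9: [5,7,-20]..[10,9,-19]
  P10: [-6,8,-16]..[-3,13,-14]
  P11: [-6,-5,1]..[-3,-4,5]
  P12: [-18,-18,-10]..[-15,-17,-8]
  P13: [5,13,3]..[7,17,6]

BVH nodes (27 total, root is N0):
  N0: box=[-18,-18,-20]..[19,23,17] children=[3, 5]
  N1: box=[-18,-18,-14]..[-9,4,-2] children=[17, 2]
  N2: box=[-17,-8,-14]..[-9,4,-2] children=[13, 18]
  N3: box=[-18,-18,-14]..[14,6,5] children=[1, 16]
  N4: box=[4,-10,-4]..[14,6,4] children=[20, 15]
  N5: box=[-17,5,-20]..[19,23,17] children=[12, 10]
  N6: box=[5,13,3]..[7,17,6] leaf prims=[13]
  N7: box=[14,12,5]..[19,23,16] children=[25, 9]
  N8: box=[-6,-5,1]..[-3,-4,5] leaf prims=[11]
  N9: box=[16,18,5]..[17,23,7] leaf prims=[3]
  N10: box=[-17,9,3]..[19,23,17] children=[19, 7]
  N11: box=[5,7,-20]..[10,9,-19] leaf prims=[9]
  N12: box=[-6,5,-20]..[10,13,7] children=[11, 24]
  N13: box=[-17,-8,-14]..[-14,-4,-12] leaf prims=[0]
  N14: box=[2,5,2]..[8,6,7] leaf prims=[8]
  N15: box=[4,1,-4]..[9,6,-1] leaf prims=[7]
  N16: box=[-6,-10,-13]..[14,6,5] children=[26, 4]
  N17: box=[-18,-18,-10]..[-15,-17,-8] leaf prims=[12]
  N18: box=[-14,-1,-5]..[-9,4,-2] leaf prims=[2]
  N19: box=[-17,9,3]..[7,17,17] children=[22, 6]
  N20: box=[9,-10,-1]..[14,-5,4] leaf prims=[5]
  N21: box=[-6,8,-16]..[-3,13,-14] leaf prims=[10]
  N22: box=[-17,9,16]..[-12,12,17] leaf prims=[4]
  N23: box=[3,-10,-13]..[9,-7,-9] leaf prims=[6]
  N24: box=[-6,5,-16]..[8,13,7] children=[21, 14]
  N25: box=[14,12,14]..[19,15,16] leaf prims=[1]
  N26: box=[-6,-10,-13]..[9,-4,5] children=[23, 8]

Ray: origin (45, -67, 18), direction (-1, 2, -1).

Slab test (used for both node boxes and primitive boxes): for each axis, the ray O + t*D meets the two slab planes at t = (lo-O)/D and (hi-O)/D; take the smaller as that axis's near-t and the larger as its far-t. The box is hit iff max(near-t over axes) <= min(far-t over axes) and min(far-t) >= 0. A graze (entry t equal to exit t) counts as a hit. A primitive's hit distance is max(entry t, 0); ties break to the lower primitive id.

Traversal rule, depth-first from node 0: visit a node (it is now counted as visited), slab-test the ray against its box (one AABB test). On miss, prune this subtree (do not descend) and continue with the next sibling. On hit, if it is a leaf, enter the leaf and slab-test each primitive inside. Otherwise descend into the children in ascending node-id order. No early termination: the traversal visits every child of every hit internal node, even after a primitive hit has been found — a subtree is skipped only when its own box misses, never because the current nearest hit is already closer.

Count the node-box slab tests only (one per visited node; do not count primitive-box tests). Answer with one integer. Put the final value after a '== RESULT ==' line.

Traverse from the root:
N0 x:[26,63] y:[49/2,45] z:[1,38] -> hit [26,38], descend [3, 5]
  N3 x:[31,63] y:[49/2,73/2] z:[13,32] -> hit [31,32], descend [1, 16]
    N1 x:[54,63] y:[49/2,71/2] z:[20,32] -> miss, prune
    N16 x:[31,51] y:[57/2,73/2] z:[13,31] -> hit [31,31], descend [4, 26]
      N4 x:[31,41] y:[57/2,73/2] z:[14,22] -> miss, prune
      N26 x:[36,51] y:[57/2,63/2] z:[13,31] -> miss, prune
  N5 x:[26,62] y:[36,45] z:[1,38] -> hit [36,38], descend [10, 12]
    N10 x:[26,62] y:[38,45] z:[1,15] -> miss, prune
    N12 x:[35,51] y:[36,40] z:[11,38] -> hit [36,38], descend [11, 24]
      N11 x:[35,40] y:[37,38] z:[37,38] -> hit [37,38] leaf, test {P9@t=37}
      N24 x:[37,51] y:[36,40] z:[11,34] -> miss, prune

order=[0, 3, 1, 16, 4, 26, 5, 10, 12, 11, 24]  |boxes|=11  |leaves|=1  hit=P9

== RESULT ==
11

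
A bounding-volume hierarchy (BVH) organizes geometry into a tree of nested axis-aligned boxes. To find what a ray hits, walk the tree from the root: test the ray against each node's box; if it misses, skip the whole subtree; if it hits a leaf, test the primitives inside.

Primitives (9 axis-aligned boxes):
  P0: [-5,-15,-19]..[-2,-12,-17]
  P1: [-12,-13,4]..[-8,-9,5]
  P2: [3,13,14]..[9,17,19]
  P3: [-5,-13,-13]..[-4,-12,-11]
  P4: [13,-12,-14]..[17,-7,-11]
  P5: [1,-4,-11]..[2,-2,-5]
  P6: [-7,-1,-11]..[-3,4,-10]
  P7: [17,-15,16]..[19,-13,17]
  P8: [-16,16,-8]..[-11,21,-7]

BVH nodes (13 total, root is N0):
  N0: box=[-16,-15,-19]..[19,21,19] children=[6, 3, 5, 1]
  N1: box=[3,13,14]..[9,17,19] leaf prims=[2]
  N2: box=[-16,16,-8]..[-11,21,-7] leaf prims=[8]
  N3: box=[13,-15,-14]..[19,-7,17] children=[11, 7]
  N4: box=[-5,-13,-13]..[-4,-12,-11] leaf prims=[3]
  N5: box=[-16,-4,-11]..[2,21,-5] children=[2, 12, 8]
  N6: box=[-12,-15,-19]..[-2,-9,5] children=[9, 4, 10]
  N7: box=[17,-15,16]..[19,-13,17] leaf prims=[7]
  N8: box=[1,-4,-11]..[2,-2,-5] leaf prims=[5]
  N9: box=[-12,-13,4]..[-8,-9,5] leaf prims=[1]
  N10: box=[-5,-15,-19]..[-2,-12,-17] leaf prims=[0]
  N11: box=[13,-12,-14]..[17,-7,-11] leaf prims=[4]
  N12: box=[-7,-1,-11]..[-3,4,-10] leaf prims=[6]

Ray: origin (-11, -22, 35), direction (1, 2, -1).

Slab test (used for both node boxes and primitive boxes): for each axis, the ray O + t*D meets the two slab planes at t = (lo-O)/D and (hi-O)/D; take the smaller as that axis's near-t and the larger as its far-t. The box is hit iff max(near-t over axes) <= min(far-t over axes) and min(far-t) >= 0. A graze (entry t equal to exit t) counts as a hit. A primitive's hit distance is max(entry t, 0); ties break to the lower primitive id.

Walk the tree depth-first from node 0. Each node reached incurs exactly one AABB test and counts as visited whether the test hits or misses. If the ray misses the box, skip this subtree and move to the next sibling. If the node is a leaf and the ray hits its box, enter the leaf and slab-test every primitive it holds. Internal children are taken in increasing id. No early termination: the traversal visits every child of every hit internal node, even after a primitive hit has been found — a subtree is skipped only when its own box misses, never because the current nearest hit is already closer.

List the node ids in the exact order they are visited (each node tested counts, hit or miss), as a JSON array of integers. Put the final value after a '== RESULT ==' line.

Trace the traversal:
N0 x:[-5,30] y:[7/2,43/2] z:[16,54] -> hit [16,43/2], descend [1, 3, 5, 6]
  N1 x:[14,20] y:[35/2,39/2] z:[16,21] -> hit [35/2,39/2] leaf, test {P2@t=35/2}
  N3 x:[24,30] y:[7/2,15/2] z:[18,49] -> miss, prune
  N5 x:[-5,13] y:[9,43/2] z:[40,46] -> miss, prune
  N6 x:[-1,9] y:[7/2,13/2] z:[30,54] -> miss, prune

Summary -> nodes [0, 1, 3, 5, 6]; box-tests=5; leaf-entries=1; first=P2

== RESULT ==
[0, 1, 3, 5, 6]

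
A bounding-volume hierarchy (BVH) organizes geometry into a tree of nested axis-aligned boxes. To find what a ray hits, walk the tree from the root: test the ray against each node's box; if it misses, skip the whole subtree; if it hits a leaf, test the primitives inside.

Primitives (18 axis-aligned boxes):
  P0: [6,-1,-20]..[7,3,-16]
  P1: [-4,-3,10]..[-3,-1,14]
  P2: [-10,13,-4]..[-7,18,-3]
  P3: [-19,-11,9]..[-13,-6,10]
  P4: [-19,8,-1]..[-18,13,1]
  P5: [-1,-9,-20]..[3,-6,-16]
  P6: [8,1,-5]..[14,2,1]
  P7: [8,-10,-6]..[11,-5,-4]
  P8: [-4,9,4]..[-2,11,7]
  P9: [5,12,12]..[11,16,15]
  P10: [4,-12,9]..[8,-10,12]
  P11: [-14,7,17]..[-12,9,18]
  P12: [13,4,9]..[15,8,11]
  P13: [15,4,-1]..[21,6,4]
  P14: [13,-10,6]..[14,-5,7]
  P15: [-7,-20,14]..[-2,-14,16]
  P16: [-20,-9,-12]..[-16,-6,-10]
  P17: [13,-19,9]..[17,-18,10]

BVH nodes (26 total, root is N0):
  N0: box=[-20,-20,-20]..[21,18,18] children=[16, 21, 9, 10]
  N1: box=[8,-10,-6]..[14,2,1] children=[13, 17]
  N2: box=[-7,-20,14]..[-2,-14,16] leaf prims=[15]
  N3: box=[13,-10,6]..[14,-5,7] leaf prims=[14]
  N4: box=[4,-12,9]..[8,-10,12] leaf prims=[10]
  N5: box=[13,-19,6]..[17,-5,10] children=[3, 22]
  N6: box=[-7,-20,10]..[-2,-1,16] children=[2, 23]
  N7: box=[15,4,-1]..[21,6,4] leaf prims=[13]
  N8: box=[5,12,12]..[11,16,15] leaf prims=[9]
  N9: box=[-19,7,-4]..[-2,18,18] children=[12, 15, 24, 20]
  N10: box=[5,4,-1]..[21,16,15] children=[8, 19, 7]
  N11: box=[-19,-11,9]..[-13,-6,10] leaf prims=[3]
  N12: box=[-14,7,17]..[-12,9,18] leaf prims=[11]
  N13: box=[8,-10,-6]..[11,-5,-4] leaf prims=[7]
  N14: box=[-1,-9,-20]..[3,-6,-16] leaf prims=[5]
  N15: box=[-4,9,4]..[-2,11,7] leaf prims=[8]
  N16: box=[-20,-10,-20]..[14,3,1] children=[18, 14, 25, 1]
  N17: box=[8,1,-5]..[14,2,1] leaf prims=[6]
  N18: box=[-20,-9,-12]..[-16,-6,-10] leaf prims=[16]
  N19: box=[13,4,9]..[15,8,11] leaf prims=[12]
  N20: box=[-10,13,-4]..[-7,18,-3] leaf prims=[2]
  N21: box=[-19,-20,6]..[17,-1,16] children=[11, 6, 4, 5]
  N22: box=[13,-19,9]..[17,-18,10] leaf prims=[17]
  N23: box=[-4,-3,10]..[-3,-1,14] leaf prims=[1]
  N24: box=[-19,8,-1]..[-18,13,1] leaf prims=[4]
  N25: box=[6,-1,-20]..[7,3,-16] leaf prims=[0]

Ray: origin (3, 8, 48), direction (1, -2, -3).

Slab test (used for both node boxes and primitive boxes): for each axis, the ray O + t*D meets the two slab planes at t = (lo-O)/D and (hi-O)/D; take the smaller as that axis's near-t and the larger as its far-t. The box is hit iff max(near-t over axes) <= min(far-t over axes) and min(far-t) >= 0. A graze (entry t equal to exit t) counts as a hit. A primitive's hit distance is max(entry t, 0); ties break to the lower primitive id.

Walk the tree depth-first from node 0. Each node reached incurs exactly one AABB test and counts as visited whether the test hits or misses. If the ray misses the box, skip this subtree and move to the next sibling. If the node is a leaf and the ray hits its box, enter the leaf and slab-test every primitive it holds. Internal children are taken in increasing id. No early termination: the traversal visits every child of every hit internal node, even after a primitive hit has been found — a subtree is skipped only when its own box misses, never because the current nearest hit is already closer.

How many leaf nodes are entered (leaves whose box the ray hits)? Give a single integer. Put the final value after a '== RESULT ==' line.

Walk:
N0 x:[-23,18] y:[-5,14] z:[10,68/3] -> hit [10,14], descend [9, 10, 16, 21]
  N9 x:[-22,-5] y:[-5,1/2] z:[10,52/3] -> miss, prune
  N10 x:[2,18] y:[-4,2] z:[11,49/3] -> miss, prune
  N16 x:[-23,11] y:[5/2,9] z:[47/3,68/3] -> miss, prune
  N21 x:[-22,14] y:[9/2,14] z:[32/3,14] -> hit [32/3,14], descend [4, 5, 6, 11]
    N4 x:[1,5] y:[9,10] z:[12,13] -> miss, prune
    N5 x:[10,14] y:[13/2,27/2] z:[38/3,14] -> hit [38/3,27/2], descend [3, 22]
      N3 x:[10,11] y:[13/2,9] z:[41/3,14] -> miss, prune
      N22 x:[10,14] y:[13,27/2] z:[38/3,13] -> hit [13,13] leaf, test {P17@t=13}
    N6 x:[-10,-5] y:[9/2,14] z:[32/3,38/3] -> miss, prune
    N11 x:[-22,-16] y:[7,19/2] z:[38/3,13] -> miss, prune

Summary -> nodes [0, 9, 10, 16, 21, 4, 5, 3, 22, 6, 11]; box-tests=11; leaf-entries=1; first=P17

== RESULT ==
1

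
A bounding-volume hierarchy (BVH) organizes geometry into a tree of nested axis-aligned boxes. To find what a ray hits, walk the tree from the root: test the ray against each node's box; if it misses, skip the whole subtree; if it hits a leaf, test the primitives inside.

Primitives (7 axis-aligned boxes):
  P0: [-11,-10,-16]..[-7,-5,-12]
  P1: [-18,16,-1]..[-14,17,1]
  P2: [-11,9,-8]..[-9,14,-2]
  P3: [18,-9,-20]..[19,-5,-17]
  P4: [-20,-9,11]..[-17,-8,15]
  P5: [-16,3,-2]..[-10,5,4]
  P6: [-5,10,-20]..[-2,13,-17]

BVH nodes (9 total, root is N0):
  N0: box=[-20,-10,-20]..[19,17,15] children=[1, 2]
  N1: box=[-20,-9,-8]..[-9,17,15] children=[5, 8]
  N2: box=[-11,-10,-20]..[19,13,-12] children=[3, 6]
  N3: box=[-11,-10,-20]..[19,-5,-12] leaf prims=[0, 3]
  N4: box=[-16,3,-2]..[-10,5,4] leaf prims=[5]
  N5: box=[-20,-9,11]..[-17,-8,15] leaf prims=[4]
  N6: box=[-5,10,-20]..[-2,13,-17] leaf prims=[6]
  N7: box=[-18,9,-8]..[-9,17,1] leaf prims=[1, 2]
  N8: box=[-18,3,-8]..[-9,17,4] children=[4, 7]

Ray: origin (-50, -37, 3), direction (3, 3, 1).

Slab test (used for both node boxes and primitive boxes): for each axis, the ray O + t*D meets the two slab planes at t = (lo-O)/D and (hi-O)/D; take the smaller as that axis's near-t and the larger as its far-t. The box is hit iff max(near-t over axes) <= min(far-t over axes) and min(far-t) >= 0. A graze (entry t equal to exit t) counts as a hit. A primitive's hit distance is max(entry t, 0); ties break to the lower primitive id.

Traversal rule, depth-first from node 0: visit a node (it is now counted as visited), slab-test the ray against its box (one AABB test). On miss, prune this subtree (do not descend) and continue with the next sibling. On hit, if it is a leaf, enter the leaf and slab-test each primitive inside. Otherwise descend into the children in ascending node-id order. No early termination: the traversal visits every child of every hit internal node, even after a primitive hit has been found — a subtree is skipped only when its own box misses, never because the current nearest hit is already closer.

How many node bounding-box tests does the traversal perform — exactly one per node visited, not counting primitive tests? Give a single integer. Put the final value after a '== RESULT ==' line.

Traverse from the root:
N0 x:[10,23] y:[9,18] z:[-23,12] -> hit [10,12], descend [1, 2]
  N1 x:[10,41/3] y:[28/3,18] z:[-11,12] -> hit [10,12], descend [5, 8]
    N5 x:[10,11] y:[28/3,29/3] z:[8,12] -> miss, prune
    N8 x:[32/3,41/3] y:[40/3,18] z:[-11,1] -> miss, prune
  N2 x:[13,23] y:[9,50/3] z:[-23,-15] -> miss, prune

order=[0, 1, 5, 8, 2]  |boxes|=5  |leaves|=0  hit=miss

== RESULT ==
5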